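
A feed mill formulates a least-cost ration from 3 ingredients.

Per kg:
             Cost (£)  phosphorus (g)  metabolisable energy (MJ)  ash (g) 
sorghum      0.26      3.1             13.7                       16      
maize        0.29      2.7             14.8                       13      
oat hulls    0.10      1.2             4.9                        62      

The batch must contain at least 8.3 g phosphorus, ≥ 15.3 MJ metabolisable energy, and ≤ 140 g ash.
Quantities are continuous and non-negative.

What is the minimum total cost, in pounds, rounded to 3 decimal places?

£0.695

Set it up as a linear program. Let x1 = kg of sorghum, x2 = kg of maize, x3 = kg of oat hulls.
Minimise 0.26x1 + 0.29x2 + 0.1x3 with:
  3.1x1 + 2.7x2 + 1.2x3 ≥ 8.3   (phosphorus)
  13.7x1 + 14.8x2 + 4.9x3 ≥ 15.3   (metabolisable energy)
  16x1 + 13x2 + 62x3 ≤ 140   (ash)
  x1, x2, x3 ≥ 0.
At the optimum only sorghum, oat hulls are positive (maize = 0). There the phosphorus and ash constraints are tight.
Optimal quantities: sorghum = 2.003 kg, oat hulls = 1.741 kg.
Hence cost = 0.26·2.003 + 0.1·1.741 = £0.69488.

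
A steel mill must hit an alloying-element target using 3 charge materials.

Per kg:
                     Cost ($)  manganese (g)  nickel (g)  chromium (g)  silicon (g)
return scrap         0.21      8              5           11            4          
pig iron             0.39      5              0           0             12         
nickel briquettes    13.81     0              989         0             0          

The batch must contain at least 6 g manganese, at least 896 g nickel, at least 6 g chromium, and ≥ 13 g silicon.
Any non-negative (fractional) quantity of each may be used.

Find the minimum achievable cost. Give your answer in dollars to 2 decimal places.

$12.94

This is a linear program. Let x1 = kg of return scrap, x2 = kg of pig iron, x3 = kg of nickel briquettes.
Minimise 0.21x1 + 0.39x2 + 13.81x3 subject to:
  8x1 + 5x2 ≥ 6   (manganese)
  5x1 + 989x3 ≥ 896   (nickel)
  11x1 ≥ 6   (chromium)
  4x1 + 12x2 ≥ 13   (silicon)
  x1, x2, x3 ≥ 0.
The optimal mix uses every input. There the nickel, chromium, silicon constraints are tight.
So return scrap = 0.5455 kg, pig iron = 0.9015 kg, nickel briquettes = 0.9032 kg.
Hence cost = 0.21·0.5455 + 0.39·0.9015 + 13.81·0.9032 = $12.9393.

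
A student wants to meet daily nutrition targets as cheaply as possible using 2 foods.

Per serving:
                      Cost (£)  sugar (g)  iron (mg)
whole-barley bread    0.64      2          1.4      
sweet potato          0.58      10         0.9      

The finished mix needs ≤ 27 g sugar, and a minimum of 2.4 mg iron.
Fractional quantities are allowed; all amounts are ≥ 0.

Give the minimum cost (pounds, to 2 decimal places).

£1.10

Treat it as an LP. Let x1 = servings of whole-barley bread, x2 = servings of sweet potato.
Minimise 0.64x1 + 0.58x2 s.t.:
  2x1 + 10x2 ≤ 27   (sugar)
  1.4x1 + 0.9x2 ≥ 2.4   (iron)
  x1, x2 ≥ 0.
At the optimum only whole-barley bread is positive (sweet potato = 0). There the iron constraint is tight.
Optimal quantities: whole-barley bread = 1.714 servings.
Cost = 0.64·1.714 = 1.0970.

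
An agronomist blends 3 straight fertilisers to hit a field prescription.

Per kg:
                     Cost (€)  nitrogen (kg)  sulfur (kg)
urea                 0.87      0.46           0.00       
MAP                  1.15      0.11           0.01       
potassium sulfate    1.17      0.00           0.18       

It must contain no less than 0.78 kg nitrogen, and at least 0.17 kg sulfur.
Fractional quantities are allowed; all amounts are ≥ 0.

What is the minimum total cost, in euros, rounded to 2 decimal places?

€2.58

Let x1 = kg of urea, x2 = kg of MAP, x3 = kg of potassium sulfate.
Minimize 0.87x1 + 1.15x2 + 1.17x3 s.t.:
  0.46x1 + 0.11x2 ≥ 0.78   (nitrogen)
  0.01x2 + 0.18x3 ≥ 0.17   (sulfur)
  x1, x2, x3 ≥ 0.
At the optimum only urea, potassium sulfate are positive (MAP = 0). Binding constraints: nitrogen and sulfur.
Solving gives x1 = 1.696, x3 = 0.9444.
Hence cost = 0.87·1.696 + 1.17·0.9444 = €2.5805.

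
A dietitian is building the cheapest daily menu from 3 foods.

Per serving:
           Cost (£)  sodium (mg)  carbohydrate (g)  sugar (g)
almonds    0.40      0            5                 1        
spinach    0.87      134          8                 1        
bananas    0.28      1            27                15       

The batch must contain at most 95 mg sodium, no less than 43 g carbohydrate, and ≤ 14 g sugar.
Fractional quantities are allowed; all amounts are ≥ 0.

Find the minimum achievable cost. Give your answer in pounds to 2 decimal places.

Let x1 = servings of almonds, x2 = servings of spinach, x3 = servings of bananas.
Minimize 0.4x1 + 0.87x2 + 0.28x3 subject to:
  134x2 + 1x3 ≤ 95   (sodium)
  5x1 + 8x2 + 27x3 ≥ 43   (carbohydrate)
  1x1 + 1x2 + 15x3 ≤ 14   (sugar)
  x1, x2, x3 ≥ 0.
The optimal basis is {almonds, bananas}; spinach drops out. Binding constraints: carbohydrate and sugar.
Optimal quantities: almonds = 5.563 servings, bananas = 0.5625 servings.
Cost = 0.4·5.563 + 0.28·0.5625 = 2.3827.

£2.38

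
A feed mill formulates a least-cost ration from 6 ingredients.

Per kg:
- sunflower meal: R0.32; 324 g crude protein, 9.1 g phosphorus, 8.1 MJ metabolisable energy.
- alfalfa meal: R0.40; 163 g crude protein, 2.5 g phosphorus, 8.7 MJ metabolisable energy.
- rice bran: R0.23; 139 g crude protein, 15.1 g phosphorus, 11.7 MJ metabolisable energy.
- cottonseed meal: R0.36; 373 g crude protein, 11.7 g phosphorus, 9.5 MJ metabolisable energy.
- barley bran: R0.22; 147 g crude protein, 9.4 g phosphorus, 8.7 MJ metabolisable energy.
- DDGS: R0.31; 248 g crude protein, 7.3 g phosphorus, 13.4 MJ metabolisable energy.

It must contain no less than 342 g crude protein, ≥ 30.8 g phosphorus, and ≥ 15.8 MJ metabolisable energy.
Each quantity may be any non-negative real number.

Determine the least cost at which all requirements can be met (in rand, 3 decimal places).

This is a linear program. Let x1 = kg of sunflower meal, x2 = kg of alfalfa meal, x3 = kg of rice bran, x4 = kg of cottonseed meal, x5 = kg of barley bran, x6 = kg of DDGS.
Minimise 0.32x1 + 0.4x2 + 0.23x3 + 0.36x4 + 0.22x5 + 0.31x6 with:
  324x1 + 163x2 + 139x3 + 373x4 + 147x5 + 248x6 ≥ 342   (crude protein)
  9.1x1 + 2.5x2 + 15.1x3 + 11.7x4 + 9.4x5 + 7.3x6 ≥ 30.8   (phosphorus)
  8.1x1 + 8.7x2 + 11.7x3 + 9.5x4 + 8.7x5 + 13.4x6 ≥ 15.8   (metabolisable energy)
  x1, x2, x3, x4, x5, x6 ≥ 0.
The optimal basis is {rice bran, cottonseed meal}; sunflower meal, alfalfa meal, barley bran, DDGS drop out. Binding constraints: crude protein and phosphorus.
So rice bran = 1.869 kg, cottonseed meal = 0.2204 kg.
Cost = 0.23·1.869 + 0.36·0.2204 = 0.50921.

R0.509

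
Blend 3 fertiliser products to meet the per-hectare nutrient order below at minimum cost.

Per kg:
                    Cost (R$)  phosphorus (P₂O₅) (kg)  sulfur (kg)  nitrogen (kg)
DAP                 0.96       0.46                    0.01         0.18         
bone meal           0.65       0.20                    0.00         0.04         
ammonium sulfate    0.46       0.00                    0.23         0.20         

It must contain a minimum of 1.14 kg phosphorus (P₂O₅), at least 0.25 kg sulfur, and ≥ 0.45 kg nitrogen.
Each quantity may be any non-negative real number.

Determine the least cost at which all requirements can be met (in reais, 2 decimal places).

R$2.83

Treat it as an LP. Let x1 = kg of DAP, x2 = kg of bone meal, x3 = kg of ammonium sulfate.
Minimise 0.96x1 + 0.65x2 + 0.46x3 with:
  0.46x1 + 0.2x2 ≥ 1.14   (phosphorus (P₂O₅))
  0.01x1 + 0.23x3 ≥ 0.25   (sulfur)
  0.18x1 + 0.04x2 + 0.2x3 ≥ 0.45   (nitrogen)
  x1, x2, x3 ≥ 0.
The cheapest feasible vertex uses only DAP, ammonium sulfate; bone meal is not used. The phosphorus (P₂O₅) and sulfur requirements are met with equality.
Optimal quantities: DAP = 2.478 kg, ammonium sulfate = 0.9792 kg.
Total cost: 0.96·2.478 + 0.46·0.9792 = 2.8293.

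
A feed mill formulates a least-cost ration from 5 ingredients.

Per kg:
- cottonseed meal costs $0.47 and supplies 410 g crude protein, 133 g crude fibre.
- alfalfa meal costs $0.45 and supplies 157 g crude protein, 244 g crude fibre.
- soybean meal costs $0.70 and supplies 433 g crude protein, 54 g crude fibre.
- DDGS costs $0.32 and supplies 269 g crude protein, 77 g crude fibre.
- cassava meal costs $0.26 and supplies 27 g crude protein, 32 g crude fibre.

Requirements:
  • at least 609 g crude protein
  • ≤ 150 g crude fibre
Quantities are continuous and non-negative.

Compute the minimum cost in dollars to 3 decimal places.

$0.789

Let x1 = kg of cottonseed meal, x2 = kg of alfalfa meal, x3 = kg of soybean meal, x4 = kg of DDGS, x5 = kg of cassava meal.
min 0.47x1 + 0.45x2 + 0.7x3 + 0.32x4 + 0.26x5 with:
  410x1 + 157x2 + 433x3 + 269x4 + 27x5 ≥ 609   (crude protein)
  133x1 + 244x2 + 54x3 + 77x4 + 32x5 ≤ 150   (crude fibre)
  x1, x2, x3, x4, x5 ≥ 0.
At the optimum only soybean meal, DDGS are positive (cottonseed meal, alfalfa meal, cassava meal = 0). The crude protein and crude fibre requirements are met with equality.
Optimal quantities: soybean meal = 0.3478 kg, DDGS = 1.704 kg.
Cost = 0.7·0.3478 + 0.32·1.704 = 0.78874.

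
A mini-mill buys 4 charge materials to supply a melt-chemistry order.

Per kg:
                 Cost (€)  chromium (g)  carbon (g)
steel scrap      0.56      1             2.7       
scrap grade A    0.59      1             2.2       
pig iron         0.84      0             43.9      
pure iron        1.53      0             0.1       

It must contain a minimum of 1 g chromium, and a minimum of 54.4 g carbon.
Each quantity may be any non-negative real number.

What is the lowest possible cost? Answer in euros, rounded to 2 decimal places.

Treat it as an LP. Let x1 = kg of steel scrap, x2 = kg of scrap grade A, x3 = kg of pig iron, x4 = kg of pure iron.
Minimize 0.56x1 + 0.59x2 + 0.84x3 + 1.53x4 s.t.:
  1x1 + 1x2 ≥ 1   (chromium)
  2.7x1 + 2.2x2 + 43.9x3 + 0.1x4 ≥ 54.4   (carbon)
  x1, x2, x3, x4 ≥ 0.
At the optimum only steel scrap, pig iron are positive (scrap grade A, pure iron = 0). The chromium and carbon requirements are met with equality.
Solving gives x1 = 1, x3 = 1.178.
Cost = 0.56·1 + 0.84·1.178 = 1.5495.

€1.55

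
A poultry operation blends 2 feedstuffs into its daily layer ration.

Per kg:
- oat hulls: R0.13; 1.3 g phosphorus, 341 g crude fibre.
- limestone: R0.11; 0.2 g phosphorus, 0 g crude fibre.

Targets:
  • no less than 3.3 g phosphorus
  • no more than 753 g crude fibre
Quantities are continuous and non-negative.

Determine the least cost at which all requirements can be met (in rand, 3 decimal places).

R0.523

Let x1 = kg of oat hulls, x2 = kg of limestone.
Minimize 0.13x1 + 0.11x2 s.t.:
  1.3x1 + 0.2x2 ≥ 3.3   (phosphorus)
  341x1 ≤ 753   (crude fibre)
  x1, x2 ≥ 0.
Both inputs are positive at the optimum. Binding constraints: phosphorus and crude fibre.
Optimal quantities: oat hulls = 2.208 kg, limestone = 2.147 kg.
Objective = 0.13·2.208 + 0.11·2.147 = 0.52321.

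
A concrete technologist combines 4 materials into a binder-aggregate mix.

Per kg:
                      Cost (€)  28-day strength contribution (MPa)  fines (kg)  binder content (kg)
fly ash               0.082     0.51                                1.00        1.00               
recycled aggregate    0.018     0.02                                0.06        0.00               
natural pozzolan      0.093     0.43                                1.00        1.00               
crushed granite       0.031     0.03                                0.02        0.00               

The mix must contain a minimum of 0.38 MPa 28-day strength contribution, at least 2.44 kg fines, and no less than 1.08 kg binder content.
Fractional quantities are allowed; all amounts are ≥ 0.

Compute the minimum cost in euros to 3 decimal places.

€0.200

This is a linear program. Let x1 = kg of fly ash, x2 = kg of recycled aggregate, x3 = kg of natural pozzolan, x4 = kg of crushed granite.
min 0.082x1 + 0.018x2 + 0.093x3 + 0.031x4 subject to:
  0.51x1 + 0.02x2 + 0.43x3 + 0.03x4 ≥ 0.38   (28-day strength contribution)
  1x1 + 0.06x2 + 1x3 + 0.02x4 ≥ 2.44   (fines)
  1x1 + 1x3 ≥ 1.08   (binder content)
  x1, x2, x3, x4 ≥ 0.
The minimum-cost mix takes nothing from recycled aggregate, natural pozzolan, crushed granite — only fly ash. The fines requirement is met with equality.
That vertex is x1 = 2.44.
Objective = 0.082·2.44 = 0.20008.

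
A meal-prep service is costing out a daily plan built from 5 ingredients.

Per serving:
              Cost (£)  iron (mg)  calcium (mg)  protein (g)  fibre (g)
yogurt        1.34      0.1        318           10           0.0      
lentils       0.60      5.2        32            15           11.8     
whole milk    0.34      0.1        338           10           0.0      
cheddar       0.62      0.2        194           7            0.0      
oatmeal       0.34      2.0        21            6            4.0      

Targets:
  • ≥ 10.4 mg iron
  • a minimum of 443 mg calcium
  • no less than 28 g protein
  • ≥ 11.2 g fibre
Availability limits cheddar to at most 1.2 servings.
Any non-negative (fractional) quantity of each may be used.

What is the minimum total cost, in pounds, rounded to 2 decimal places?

£1.57

Let x1 = servings of yogurt, x2 = servings of lentils, x3 = servings of whole milk, x4 = servings of cheddar, x5 = servings of oatmeal.
Minimize 1.34x1 + 0.6x2 + 0.34x3 + 0.62x4 + 0.34x5 s.t.:
  0.1x1 + 5.2x2 + 0.1x3 + 0.2x4 + 2x5 ≥ 10.4   (iron)
  318x1 + 32x2 + 338x3 + 194x4 + 21x5 ≥ 443   (calcium)
  10x1 + 15x2 + 10x3 + 7x4 + 6x5 ≥ 28   (protein)
  11.8x2 + 4x5 ≥ 11.2   (fibre)
  x4 ≤ 1.2
  x1, x2, x3, x4, x5 ≥ 0.
The minimum-cost mix takes nothing from yogurt, cheddar, oatmeal — only lentils, whole milk. There the iron and calcium constraints are tight.
Solving gives x2 = 1.978, x3 = 1.123.
Cost = 0.6·1.978 + 0.34·1.123 = 1.5686.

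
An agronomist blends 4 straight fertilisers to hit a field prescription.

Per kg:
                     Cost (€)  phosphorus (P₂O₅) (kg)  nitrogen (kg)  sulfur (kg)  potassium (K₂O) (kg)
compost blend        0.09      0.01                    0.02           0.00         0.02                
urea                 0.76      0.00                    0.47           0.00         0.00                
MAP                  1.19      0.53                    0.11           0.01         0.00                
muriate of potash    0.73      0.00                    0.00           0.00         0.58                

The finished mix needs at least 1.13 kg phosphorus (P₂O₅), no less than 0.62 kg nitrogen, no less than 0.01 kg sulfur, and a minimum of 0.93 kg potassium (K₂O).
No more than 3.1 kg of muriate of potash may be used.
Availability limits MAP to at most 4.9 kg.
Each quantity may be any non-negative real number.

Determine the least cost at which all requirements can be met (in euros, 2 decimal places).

€4.33

Let x1 = kg of compost blend, x2 = kg of urea, x3 = kg of MAP, x4 = kg of muriate of potash.
Minimize 0.09x1 + 0.76x2 + 1.19x3 + 0.73x4 subject to:
  0.01x1 + 0.53x3 ≥ 1.13   (phosphorus (P₂O₅))
  0.02x1 + 0.47x2 + 0.11x3 ≥ 0.62   (nitrogen)
  0.01x3 ≥ 0.01   (sulfur)
  0.02x1 + 0.58x4 ≥ 0.93   (potassium (K₂O))
  x4 ≤ 3.1
  x3 ≤ 4.9
  x1, x2, x3, x4 ≥ 0.
The cheapest feasible vertex uses only urea, MAP, muriate of potash; compost blend is not used. Binding constraints: phosphorus (P₂O₅), nitrogen, potassium (K₂O).
So urea = 0.8202 kg, MAP = 2.132 kg, muriate of potash = 1.603 kg.
Total cost: 0.76·0.8202 + 1.19·2.132 + 0.73·1.603 = 4.3306.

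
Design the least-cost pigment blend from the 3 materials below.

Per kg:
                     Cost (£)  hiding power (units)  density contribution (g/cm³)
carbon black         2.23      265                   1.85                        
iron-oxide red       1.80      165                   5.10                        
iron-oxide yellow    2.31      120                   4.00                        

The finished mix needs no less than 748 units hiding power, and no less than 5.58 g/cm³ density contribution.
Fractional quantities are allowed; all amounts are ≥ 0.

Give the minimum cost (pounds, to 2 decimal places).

Let x1 = kg of carbon black, x2 = kg of iron-oxide red, x3 = kg of iron-oxide yellow.
Minimize 2.23x1 + 1.8x2 + 2.31x3 s.t.:
  265x1 + 165x2 + 120x3 ≥ 748   (hiding power)
  1.85x1 + 5.1x2 + 4x3 ≥ 5.58   (density contribution)
  x1, x2, x3 ≥ 0.
The optimal basis is {carbon black, iron-oxide red}; iron-oxide yellow drops out. There the hiding power and density contribution constraints are tight.
Solving gives x1 = 2.766, x2 = 0.0907.
Total cost: 2.23·2.766 + 1.8·0.0907 = 6.3314.

£6.33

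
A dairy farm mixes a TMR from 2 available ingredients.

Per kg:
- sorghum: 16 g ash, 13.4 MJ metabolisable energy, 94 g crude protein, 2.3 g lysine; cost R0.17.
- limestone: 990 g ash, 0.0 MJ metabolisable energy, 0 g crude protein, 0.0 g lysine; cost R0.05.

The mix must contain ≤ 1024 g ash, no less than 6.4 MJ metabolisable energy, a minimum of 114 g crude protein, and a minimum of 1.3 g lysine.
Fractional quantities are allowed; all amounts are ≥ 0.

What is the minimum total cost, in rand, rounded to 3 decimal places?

Let x1 = kg of sorghum, x2 = kg of limestone.
Minimise 0.17x1 + 0.05x2 with:
  16x1 + 990x2 ≤ 1024   (ash)
  13.4x1 ≥ 6.4   (metabolisable energy)
  94x1 ≥ 114   (crude protein)
  2.3x1 ≥ 1.3   (lysine)
  x1, x2 ≥ 0.
At the optimum only sorghum is positive (limestone = 0). The crude protein requirement is met with equality.
So sorghum = 1.213 kg.
Objective = 0.17·1.213 = 0.20621.

R0.206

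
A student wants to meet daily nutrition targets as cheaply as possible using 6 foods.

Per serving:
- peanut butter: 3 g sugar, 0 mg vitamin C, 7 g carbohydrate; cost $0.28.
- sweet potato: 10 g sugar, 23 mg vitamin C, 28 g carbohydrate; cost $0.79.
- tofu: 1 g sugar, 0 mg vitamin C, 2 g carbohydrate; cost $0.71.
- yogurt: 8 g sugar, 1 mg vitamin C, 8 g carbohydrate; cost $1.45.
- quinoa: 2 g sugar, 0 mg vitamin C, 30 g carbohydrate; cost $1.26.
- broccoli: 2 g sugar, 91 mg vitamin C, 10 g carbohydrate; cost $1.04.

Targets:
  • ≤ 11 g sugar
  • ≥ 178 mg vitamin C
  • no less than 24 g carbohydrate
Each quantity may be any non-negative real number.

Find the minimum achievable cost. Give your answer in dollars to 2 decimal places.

Let x1 = servings of peanut butter, x2 = servings of sweet potato, x3 = servings of tofu, x4 = servings of yogurt, x5 = servings of quinoa, x6 = servings of broccoli.
Minimize 0.28x1 + 0.79x2 + 0.71x3 + 1.45x4 + 1.26x5 + 1.04x6 s.t.:
  3x1 + 10x2 + 1x3 + 8x4 + 2x5 + 2x6 ≤ 11   (sugar)
  23x2 + 1x4 + 91x6 ≥ 178   (vitamin C)
  7x1 + 28x2 + 2x3 + 8x4 + 30x5 + 10x6 ≥ 24   (carbohydrate)
  x1, x2, x3, x4, x5, x6 ≥ 0.
The cheapest feasible vertex uses only sweet potato, broccoli; peanut butter, tofu, yogurt, quinoa are not used. The vitamin C and carbohydrate requirements are met with equality.
Optimal quantities: sweet potato = 0.1743 servings, broccoli = 1.912 servings.
Hence cost = 0.79·0.1743 + 1.04·1.912 = $2.1262.

$2.13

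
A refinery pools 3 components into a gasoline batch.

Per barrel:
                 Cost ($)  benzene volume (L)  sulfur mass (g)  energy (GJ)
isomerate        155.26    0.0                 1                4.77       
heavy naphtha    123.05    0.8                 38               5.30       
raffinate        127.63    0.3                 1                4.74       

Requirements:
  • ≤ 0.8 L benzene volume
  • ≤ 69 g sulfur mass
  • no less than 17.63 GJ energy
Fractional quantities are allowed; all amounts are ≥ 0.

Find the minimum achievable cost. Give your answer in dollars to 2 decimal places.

$502.77

This is a linear program. Let x1 = barrels of isomerate, x2 = barrels of heavy naphtha, x3 = barrels of raffinate.
min 155.26x1 + 123.05x2 + 127.63x3 with:
  0.8x2 + 0.3x3 ≤ 0.8   (benzene volume)
  1x1 + 38x2 + 1x3 ≤ 69   (sulfur mass)
  4.77x1 + 5.3x2 + 4.74x3 ≥ 17.63   (energy)
  x1, x2, x3 ≥ 0.
The cheapest feasible vertex uses only isomerate, raffinate; heavy naphtha is not used. Binding constraints: benzene volume and energy.
Solving gives x1 = 1.0461, x3 = 2.6667.
Objective = 155.26·1.0461 + 127.63·2.6667 = 502.7684.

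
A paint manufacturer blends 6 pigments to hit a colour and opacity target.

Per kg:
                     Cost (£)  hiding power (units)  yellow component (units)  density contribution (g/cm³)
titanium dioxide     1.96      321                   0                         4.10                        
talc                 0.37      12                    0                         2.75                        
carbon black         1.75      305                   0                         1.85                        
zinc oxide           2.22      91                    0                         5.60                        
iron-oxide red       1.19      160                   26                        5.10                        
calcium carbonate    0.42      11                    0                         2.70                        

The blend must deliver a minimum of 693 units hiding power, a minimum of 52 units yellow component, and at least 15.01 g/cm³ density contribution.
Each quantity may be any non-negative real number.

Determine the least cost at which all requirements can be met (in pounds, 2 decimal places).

£4.66

This is a linear program. Let x1 = kg of titanium dioxide, x2 = kg of talc, x3 = kg of carbon black, x4 = kg of zinc oxide, x5 = kg of iron-oxide red, x6 = kg of calcium carbonate.
Minimize 1.96x1 + 0.37x2 + 1.75x3 + 2.22x4 + 1.19x5 + 0.42x6 subject to:
  321x1 + 12x2 + 305x3 + 91x4 + 160x5 + 11x6 ≥ 693   (hiding power)
  26x5 ≥ 52   (yellow component)
  4.1x1 + 2.75x2 + 1.85x3 + 5.6x4 + 5.1x5 + 2.7x6 ≥ 15.01   (density contribution)
  x1, x2, x3, x4, x5, x6 ≥ 0.
The optimal basis is {titanium dioxide, iron-oxide red}; talc, carbon black, zinc oxide, calcium carbonate drop out. There the hiding power and density contribution constraints are tight.
Optimal quantities: titanium dioxide = 1.155 kg, iron-oxide red = 2.015 kg.
Cost = 1.96·1.155 + 1.19·2.015 = 4.6617.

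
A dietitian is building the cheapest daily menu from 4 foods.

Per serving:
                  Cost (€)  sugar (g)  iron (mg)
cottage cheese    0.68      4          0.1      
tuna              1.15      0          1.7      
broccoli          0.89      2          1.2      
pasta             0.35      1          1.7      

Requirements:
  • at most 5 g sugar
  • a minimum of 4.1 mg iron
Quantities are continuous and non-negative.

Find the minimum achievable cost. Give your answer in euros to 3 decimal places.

Let x1 = servings of cottage cheese, x2 = servings of tuna, x3 = servings of broccoli, x4 = servings of pasta.
Minimize 0.68x1 + 1.15x2 + 0.89x3 + 0.35x4 with:
  4x1 + 2x3 + 1x4 ≤ 5   (sugar)
  0.1x1 + 1.7x2 + 1.2x3 + 1.7x4 ≥ 4.1   (iron)
  x1, x2, x3, x4 ≥ 0.
The cheapest feasible vertex uses only pasta; cottage cheese, tuna, broccoli are not used. The iron requirement is met with equality.
So pasta = 2.412 servings.
Objective = 0.35·2.412 = 0.84420.

€0.844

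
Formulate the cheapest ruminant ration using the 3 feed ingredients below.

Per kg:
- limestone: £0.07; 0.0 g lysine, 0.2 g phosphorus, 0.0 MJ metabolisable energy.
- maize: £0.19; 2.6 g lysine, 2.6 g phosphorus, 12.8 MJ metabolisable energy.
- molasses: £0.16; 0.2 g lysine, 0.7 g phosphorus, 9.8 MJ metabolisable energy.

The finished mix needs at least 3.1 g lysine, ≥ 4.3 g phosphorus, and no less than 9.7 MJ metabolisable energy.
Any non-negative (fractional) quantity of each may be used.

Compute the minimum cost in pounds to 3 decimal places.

£0.314

Let x1 = kg of limestone, x2 = kg of maize, x3 = kg of molasses.
Minimize 0.07x1 + 0.19x2 + 0.16x3 with:
  2.6x2 + 0.2x3 ≥ 3.1   (lysine)
  0.2x1 + 2.6x2 + 0.7x3 ≥ 4.3   (phosphorus)
  12.8x2 + 9.8x3 ≥ 9.7   (metabolisable energy)
  x1, x2, x3 ≥ 0.
The cheapest feasible vertex uses only maize; limestone, molasses are not used. There the phosphorus constraint is tight.
So maize = 1.654 kg.
Objective = 0.19·1.654 = 0.31426.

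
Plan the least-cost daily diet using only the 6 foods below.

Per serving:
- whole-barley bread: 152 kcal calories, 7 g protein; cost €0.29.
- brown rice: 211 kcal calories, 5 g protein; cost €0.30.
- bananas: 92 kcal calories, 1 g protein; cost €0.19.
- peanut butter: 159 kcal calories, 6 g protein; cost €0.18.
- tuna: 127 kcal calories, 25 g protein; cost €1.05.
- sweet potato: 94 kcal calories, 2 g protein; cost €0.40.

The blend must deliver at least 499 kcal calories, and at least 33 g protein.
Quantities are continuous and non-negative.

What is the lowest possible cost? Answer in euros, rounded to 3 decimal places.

€0.990

Let x1 = servings of whole-barley bread, x2 = servings of brown rice, x3 = servings of bananas, x4 = servings of peanut butter, x5 = servings of tuna, x6 = servings of sweet potato.
Minimise 0.29x1 + 0.3x2 + 0.19x3 + 0.18x4 + 1.05x5 + 0.4x6 s.t.:
  152x1 + 211x2 + 92x3 + 159x4 + 127x5 + 94x6 ≥ 499   (calories)
  7x1 + 5x2 + 1x3 + 6x4 + 25x5 + 2x6 ≥ 33   (protein)
  x1, x2, x3, x4, x5, x6 ≥ 0.
The minimum-cost mix takes nothing from whole-barley bread, brown rice, bananas, tuna, sweet potato — only peanut butter. There the protein constraint is tight.
Solving gives x4 = 5.5.
Cost = 0.18·5.5 = 0.99000.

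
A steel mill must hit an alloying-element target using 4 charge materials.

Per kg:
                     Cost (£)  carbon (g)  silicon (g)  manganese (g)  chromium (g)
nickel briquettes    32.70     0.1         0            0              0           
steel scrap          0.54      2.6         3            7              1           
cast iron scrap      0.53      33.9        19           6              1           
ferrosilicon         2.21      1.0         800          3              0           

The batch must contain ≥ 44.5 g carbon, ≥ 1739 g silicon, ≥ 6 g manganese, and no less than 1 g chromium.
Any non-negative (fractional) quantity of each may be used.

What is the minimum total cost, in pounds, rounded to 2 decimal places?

Set it up as a linear program. Let x1 = kg of nickel briquettes, x2 = kg of steel scrap, x3 = kg of cast iron scrap, x4 = kg of ferrosilicon.
min 32.7x1 + 0.54x2 + 0.53x3 + 2.21x4 subject to:
  0.1x1 + 2.6x2 + 33.9x3 + 1x4 ≥ 44.5   (carbon)
  3x2 + 19x3 + 800x4 ≥ 1739   (silicon)
  7x2 + 6x3 + 3x4 ≥ 6   (manganese)
  1x2 + 1x3 ≥ 1   (chromium)
  x1, x2, x3, x4 ≥ 0.
The cheapest feasible vertex uses only cast iron scrap, ferrosilicon; nickel briquettes, steel scrap are not used. Binding constraints: carbon and silicon.
Solving gives x3 = 1.249, x4 = 2.144.
Cost = 0.53·1.249 + 2.21·2.144 = 5.4002.

£5.40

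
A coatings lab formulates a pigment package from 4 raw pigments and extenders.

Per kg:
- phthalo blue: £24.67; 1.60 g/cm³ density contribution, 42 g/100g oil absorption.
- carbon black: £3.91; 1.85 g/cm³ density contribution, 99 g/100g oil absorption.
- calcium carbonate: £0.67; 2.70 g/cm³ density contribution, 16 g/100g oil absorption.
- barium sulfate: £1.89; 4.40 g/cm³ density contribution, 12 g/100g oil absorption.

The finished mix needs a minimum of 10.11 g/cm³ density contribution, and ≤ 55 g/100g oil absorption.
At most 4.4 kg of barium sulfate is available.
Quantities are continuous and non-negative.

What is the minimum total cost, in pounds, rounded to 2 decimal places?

£2.79

Let x1 = kg of phthalo blue, x2 = kg of carbon black, x3 = kg of calcium carbonate, x4 = kg of barium sulfate.
Minimise 24.67x1 + 3.91x2 + 0.67x3 + 1.89x4 s.t.:
  1.6x1 + 1.85x2 + 2.7x3 + 4.4x4 ≥ 10.11   (density contribution)
  42x1 + 99x2 + 16x3 + 12x4 ≤ 55   (oil absorption)
  x4 ≤ 4.4
  x1, x2, x3, x4 ≥ 0.
The optimal basis is {calcium carbonate, barium sulfate}; phthalo blue, carbon black drop out. Binding constraints: density contribution and oil absorption.
Optimal quantities: calcium carbonate = 3.176 kg, barium sulfate = 0.3489 kg.
Cost = 0.67·3.176 + 1.89·0.3489 = 2.7873.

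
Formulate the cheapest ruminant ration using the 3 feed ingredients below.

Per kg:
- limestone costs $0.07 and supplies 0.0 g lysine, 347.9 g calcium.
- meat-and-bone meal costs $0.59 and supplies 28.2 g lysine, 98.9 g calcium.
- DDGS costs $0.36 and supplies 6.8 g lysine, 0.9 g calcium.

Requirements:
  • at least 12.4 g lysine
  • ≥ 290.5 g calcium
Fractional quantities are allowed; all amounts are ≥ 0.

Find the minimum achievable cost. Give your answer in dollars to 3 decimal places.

Let x1 = kg of limestone, x2 = kg of meat-and-bone meal, x3 = kg of DDGS.
min 0.07x1 + 0.59x2 + 0.36x3 with:
  28.2x2 + 6.8x3 ≥ 12.4   (lysine)
  347.9x1 + 98.9x2 + 0.9x3 ≥ 290.5   (calcium)
  x1, x2, x3 ≥ 0.
The optimal basis is {limestone, meat-and-bone meal}; DDGS drops out. There the lysine and calcium constraints are tight.
That vertex is x1 = 0.71, x2 = 0.4397.
Cost = 0.07·0.71 + 0.59·0.4397 = 0.30912.

$0.309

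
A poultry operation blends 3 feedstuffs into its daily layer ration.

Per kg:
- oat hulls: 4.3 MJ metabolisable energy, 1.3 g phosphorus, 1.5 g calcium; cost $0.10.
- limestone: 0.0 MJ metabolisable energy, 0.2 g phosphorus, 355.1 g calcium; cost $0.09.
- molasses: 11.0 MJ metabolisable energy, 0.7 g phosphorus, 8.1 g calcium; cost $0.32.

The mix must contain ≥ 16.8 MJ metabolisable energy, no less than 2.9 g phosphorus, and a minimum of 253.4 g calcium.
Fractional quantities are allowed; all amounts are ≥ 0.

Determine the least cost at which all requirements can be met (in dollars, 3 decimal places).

$0.453

Treat it as an LP. Let x1 = kg of oat hulls, x2 = kg of limestone, x3 = kg of molasses.
Minimise 0.1x1 + 0.09x2 + 0.32x3 subject to:
  4.3x1 + 11x3 ≥ 16.8   (metabolisable energy)
  1.3x1 + 0.2x2 + 0.7x3 ≥ 2.9   (phosphorus)
  1.5x1 + 355.1x2 + 8.1x3 ≥ 253.4   (calcium)
  x1, x2, x3 ≥ 0.
The optimal basis is {oat hulls, limestone}; molasses drops out. The metabolisable energy and calcium requirements are met with equality.
Solving gives x1 = 3.907, x2 = 0.6971.
Cost = 0.1·3.907 + 0.09·0.6971 = 0.45344.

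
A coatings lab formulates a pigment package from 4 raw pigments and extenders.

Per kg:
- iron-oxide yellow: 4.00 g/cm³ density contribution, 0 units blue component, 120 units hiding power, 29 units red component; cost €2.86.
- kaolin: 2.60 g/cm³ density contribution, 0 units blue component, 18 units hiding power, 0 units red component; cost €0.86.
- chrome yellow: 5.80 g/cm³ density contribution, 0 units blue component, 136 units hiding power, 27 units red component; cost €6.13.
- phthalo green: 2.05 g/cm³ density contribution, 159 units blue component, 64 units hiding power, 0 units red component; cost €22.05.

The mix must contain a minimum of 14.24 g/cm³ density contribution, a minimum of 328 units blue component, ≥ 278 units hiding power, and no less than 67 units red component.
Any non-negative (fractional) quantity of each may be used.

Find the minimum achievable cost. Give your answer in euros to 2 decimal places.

€52.35

This is a linear program. Let x1 = kg of iron-oxide yellow, x2 = kg of kaolin, x3 = kg of chrome yellow, x4 = kg of phthalo green.
Minimize 2.86x1 + 0.86x2 + 6.13x3 + 22.05x4 s.t.:
  4x1 + 2.6x2 + 5.8x3 + 2.05x4 ≥ 14.24   (density contribution)
  159x4 ≥ 328   (blue component)
  120x1 + 18x2 + 136x3 + 64x4 ≥ 278   (hiding power)
  29x1 + 27x3 ≥ 67   (red component)
  x1, x2, x3, x4 ≥ 0.
The minimum-cost mix takes nothing from chrome yellow — only iron-oxide yellow, kaolin, phthalo green. Binding constraints: density contribution, blue component, red component.
Optimal quantities: iron-oxide yellow = 2.31 kg, kaolin = 0.296 kg, phthalo green = 2.063 kg.
Total cost: 2.86·2.31 + 0.86·0.296 + 22.05·2.063 = 52.3503.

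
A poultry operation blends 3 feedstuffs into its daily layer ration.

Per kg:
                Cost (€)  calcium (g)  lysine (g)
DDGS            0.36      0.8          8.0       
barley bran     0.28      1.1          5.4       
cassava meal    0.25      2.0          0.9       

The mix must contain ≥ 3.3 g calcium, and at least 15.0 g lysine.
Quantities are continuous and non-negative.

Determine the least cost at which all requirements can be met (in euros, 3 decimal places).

Let x1 = kg of DDGS, x2 = kg of barley bran, x3 = kg of cassava meal.
Minimise 0.36x1 + 0.28x2 + 0.25x3 s.t.:
  0.8x1 + 1.1x2 + 2x3 ≥ 3.3   (calcium)
  8x1 + 5.4x2 + 0.9x3 ≥ 15   (lysine)
  x1, x2, x3 ≥ 0.
The optimal basis is {barley bran, cassava meal}; DDGS drops out. There the calcium and lysine constraints are tight.
So barley bran = 2.755 kg, cassava meal = 0.1346 kg.
Cost = 0.28·2.755 + 0.25·0.1346 = 0.80505.

€0.805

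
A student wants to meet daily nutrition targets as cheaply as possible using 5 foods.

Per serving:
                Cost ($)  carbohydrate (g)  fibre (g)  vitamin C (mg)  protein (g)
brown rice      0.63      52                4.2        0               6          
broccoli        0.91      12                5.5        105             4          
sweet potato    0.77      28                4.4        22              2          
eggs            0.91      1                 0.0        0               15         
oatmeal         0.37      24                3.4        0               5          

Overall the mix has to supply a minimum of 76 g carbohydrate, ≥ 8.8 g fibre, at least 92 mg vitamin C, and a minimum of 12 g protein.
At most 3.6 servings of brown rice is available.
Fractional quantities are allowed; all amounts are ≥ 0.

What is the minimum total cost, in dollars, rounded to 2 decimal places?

Let x1 = servings of brown rice, x2 = servings of broccoli, x3 = servings of sweet potato, x4 = servings of eggs, x5 = servings of oatmeal.
min 0.63x1 + 0.91x2 + 0.77x3 + 0.91x4 + 0.37x5 s.t.:
  52x1 + 12x2 + 28x3 + 1x4 + 24x5 ≥ 76   (carbohydrate)
  4.2x1 + 5.5x2 + 4.4x3 + 3.4x5 ≥ 8.8   (fibre)
  105x2 + 22x3 ≥ 92   (vitamin C)
  6x1 + 4x2 + 2x3 + 15x4 + 5x5 ≥ 12   (protein)
  x1 ≤ 3.6
  x1, x2, x3, x4, x5 ≥ 0.
The minimum-cost mix takes nothing from sweet potato, eggs — only brown rice, broccoli, oatmeal. The carbohydrate, vitamin C, protein requirements are met with equality.
Solving gives x1 = 1.065, x2 = 0.8762, x5 = 0.421.
Objective = 0.63·1.065 + 0.91·0.8762 + 0.37·0.421 = 1.6241.

$1.62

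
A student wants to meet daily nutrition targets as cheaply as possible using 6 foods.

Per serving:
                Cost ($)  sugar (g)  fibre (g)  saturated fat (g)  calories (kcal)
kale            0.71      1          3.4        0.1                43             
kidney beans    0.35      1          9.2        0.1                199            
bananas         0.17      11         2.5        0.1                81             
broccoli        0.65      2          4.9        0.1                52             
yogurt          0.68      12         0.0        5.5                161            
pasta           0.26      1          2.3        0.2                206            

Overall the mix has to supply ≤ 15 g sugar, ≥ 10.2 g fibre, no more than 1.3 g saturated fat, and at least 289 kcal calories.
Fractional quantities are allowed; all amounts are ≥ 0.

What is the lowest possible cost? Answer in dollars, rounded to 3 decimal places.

This is a linear program. Let x1 = servings of kale, x2 = servings of kidney beans, x3 = servings of bananas, x4 = servings of broccoli, x5 = servings of yogurt, x6 = servings of pasta.
Minimize 0.71x1 + 0.35x2 + 0.17x3 + 0.65x4 + 0.68x5 + 0.26x6 with:
  1x1 + 1x2 + 11x3 + 2x4 + 12x5 + 1x6 ≤ 15   (sugar)
  3.4x1 + 9.2x2 + 2.5x3 + 4.9x4 + 2.3x6 ≥ 10.2   (fibre)
  0.1x1 + 0.1x2 + 0.1x3 + 0.1x4 + 5.5x5 + 0.2x6 ≤ 1.3   (saturated fat)
  43x1 + 199x2 + 81x3 + 52x4 + 161x5 + 206x6 ≥ 289   (calories)
  x1, x2, x3, x4, x5, x6 ≥ 0.
The optimal basis is {kidney beans, pasta}; kale, bananas, broccoli, yogurt drop out. There the fibre and calories constraints are tight.
Solving gives x2 = 0.9993, x6 = 0.4376.
Objective = 0.35·0.9993 + 0.26·0.4376 = 0.46353.

$0.464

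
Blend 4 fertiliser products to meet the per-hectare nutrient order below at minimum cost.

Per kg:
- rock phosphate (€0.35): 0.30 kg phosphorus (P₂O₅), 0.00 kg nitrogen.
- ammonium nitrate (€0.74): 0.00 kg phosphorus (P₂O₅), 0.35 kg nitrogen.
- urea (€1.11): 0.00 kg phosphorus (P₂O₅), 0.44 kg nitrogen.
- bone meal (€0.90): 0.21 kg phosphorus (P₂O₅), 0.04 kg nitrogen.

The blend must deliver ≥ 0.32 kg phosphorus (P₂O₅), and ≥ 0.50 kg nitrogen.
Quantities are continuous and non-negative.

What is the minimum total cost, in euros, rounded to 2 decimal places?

Treat it as an LP. Let x1 = kg of rock phosphate, x2 = kg of ammonium nitrate, x3 = kg of urea, x4 = kg of bone meal.
Minimise 0.35x1 + 0.74x2 + 1.11x3 + 0.9x4 with:
  0.3x1 + 0.21x4 ≥ 0.32   (phosphorus (P₂O₅))
  0.35x2 + 0.44x3 + 0.04x4 ≥ 0.5   (nitrogen)
  x1, x2, x3, x4 ≥ 0.
The cheapest feasible vertex uses only rock phosphate, ammonium nitrate; urea, bone meal are not used. There the phosphorus (P₂O₅) and nitrogen constraints are tight.
Optimal quantities: rock phosphate = 1.067 kg, ammonium nitrate = 1.429 kg.
Cost = 0.35·1.067 + 0.74·1.429 = 1.4309.

€1.43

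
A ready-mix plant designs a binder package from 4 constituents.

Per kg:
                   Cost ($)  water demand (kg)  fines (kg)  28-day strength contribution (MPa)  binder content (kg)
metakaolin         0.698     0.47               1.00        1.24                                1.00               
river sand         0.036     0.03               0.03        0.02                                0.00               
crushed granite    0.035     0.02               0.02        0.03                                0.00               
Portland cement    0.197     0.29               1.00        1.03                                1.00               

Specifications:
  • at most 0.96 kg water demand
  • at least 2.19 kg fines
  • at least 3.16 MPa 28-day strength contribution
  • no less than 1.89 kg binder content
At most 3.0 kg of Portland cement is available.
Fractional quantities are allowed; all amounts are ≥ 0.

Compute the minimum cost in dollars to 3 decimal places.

This is a linear program. Let x1 = kg of metakaolin, x2 = kg of river sand, x3 = kg of crushed granite, x4 = kg of Portland cement.
min 0.698x1 + 0.036x2 + 0.035x3 + 0.197x4 with:
  0.47x1 + 0.03x2 + 0.02x3 + 0.29x4 ≤ 0.96   (water demand)
  1x1 + 0.03x2 + 0.02x3 + 1x4 ≥ 2.19   (fines)
  1.24x1 + 0.02x2 + 0.03x3 + 1.03x4 ≥ 3.16   (28-day strength contribution)
  1x1 + 1x4 ≥ 1.89   (binder content)
  x4 ≤ 3
  x1, x2, x3, x4 ≥ 0.
The minimum-cost mix takes nothing from river sand, crushed granite — only metakaolin, Portland cement. Binding constraints: 28-day strength contribution and the Portland cement cap.
So metakaolin = 0.05645 kg, Portland cement = 3 kg.
Hence cost = 0.698·0.05645 + 0.197·3 = $0.63040.

$0.630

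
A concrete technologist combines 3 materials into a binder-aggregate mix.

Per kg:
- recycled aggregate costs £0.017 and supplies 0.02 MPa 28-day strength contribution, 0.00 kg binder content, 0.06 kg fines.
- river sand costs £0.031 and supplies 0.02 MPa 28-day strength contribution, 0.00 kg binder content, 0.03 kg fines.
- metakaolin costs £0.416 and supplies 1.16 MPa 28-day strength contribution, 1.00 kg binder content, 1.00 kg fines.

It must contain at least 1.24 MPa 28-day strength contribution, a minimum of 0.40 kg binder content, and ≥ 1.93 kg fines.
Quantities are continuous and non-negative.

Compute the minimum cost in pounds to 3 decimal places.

£0.643

Let x1 = kg of recycled aggregate, x2 = kg of river sand, x3 = kg of metakaolin.
Minimize 0.017x1 + 0.031x2 + 0.416x3 with:
  0.02x1 + 0.02x2 + 1.16x3 ≥ 1.24   (28-day strength contribution)
  1x3 ≥ 0.4   (binder content)
  0.06x1 + 0.03x2 + 1x3 ≥ 1.93   (fines)
  x1, x2, x3 ≥ 0.
At the optimum only recycled aggregate, metakaolin are positive (river sand = 0). There the 28-day strength contribution and fines constraints are tight.
Optimal quantities: recycled aggregate = 20.14 kg, metakaolin = 0.7218 kg.
Cost = 0.017·20.14 + 0.416·0.7218 = 0.64265.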